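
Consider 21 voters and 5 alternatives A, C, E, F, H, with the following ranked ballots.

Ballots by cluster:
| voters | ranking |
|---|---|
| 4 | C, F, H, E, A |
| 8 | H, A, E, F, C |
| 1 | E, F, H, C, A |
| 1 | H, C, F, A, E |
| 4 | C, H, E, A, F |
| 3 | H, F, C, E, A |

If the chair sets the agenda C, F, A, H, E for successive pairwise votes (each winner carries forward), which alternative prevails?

H

Round 1: C vs F — 9–12, F advances.
Round 2: F vs A — 9–12, A advances.
Round 3: A vs H — 0–21, H advances.
Round 4: H vs E — 20–1, H advances.
H survives the agenda.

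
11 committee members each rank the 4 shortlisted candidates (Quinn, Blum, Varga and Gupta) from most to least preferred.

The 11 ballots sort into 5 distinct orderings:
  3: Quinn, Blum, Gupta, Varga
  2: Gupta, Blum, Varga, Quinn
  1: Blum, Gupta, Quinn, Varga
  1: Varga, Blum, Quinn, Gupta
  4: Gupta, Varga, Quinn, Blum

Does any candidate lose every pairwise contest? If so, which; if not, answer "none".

Head-to-head results (11 committee members):
Quinn vs Blum: Quinn wins 7–4.
Quinn vs Varga: Varga wins 7–4.
Quinn vs Gupta: Quinn preferred on 3+1 = 4 ballots; Gupta wins 7–4.
Blum vs Varga: Blum is ranked higher on 3+2+1 = 6 ballots, Varga on 5. Blum wins 6–5.
Blum vs Gupta: Blum is ranked higher on 3+1+1 = 5 ballots, Gupta on 6. Gupta wins 6–5.
Varga vs Gupta: 1 for Varga, 10 for Gupta — Gupta by 10–1.
No candidate is winless: Quinn beats Blum; Blum beats Varga; Varga beats Quinn; Gupta beats Quinn. There is no Condorcet loser.

none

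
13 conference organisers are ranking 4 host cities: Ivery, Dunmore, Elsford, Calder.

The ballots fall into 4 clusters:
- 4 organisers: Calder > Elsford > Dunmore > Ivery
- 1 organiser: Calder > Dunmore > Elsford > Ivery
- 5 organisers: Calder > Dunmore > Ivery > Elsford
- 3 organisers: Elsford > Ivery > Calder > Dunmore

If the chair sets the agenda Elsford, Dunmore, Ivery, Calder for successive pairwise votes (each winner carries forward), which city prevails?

Calder

Round 1: Elsford vs Dunmore — 7–6, Elsford advances.
Round 2: Elsford vs Ivery — 8–5, Elsford advances.
Round 3: Elsford vs Calder — 3–10, Calder advances.
The agenda winner is Calder.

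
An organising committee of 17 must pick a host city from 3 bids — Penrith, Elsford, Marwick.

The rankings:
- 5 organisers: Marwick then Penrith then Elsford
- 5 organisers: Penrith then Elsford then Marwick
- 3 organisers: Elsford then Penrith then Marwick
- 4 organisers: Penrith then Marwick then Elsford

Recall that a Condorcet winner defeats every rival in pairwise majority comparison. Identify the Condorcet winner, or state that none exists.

Head-to-head results (17 organisers):
Penrith vs Elsford: 5+5+4 = 14 for Penrith, 3 for Elsford — Penrith by 14–3.
Penrith vs Marwick: Penrith is ranked higher on 5+3+4 = 12 ballots, Marwick on 5. Penrith wins 12–5.
Elsford–Marwick: Marwick 9–8.
Penrith defeats every rival head-to-head and is the Condorcet winner.

Penrith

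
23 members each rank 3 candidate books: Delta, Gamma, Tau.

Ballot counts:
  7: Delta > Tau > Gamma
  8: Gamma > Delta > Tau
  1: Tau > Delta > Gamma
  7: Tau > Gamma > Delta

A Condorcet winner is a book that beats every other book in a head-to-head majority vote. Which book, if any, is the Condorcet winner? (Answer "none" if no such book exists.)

none

Pairwise majorities:
Delta–Gamma: Gamma 15–8.
Delta vs Tau: Delta, 15–8.
Gamma vs Tau: Tau wins 15–8.
Every book loses at least once (Delta loses to Gamma; Gamma loses to Tau; Tau loses to Delta). The majority relation contains the cycle Delta > Tau > Gamma > Delta, so there is no Condorcet winner.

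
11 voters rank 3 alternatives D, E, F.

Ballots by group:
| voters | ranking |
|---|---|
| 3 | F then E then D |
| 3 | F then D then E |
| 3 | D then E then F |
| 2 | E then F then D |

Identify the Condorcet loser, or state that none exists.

Head-to-head results (11 voters):
D vs E: D is ranked higher on 3+3 = 6 ballots, E on 5. D wins 6–5.
D vs F: F, 8–3.
E vs F: E is ranked higher on 3+2 = 5 ballots, F on 6. F wins 6–5.
E loses to every other alternative — it is the Condorcet loser.

E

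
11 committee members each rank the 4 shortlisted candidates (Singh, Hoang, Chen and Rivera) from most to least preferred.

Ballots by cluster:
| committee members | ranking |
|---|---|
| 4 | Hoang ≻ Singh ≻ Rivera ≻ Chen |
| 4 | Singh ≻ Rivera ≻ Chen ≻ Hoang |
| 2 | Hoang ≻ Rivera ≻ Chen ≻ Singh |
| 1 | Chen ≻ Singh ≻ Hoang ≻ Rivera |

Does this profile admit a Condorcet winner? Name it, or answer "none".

Hoang

Check each pair by majority over 11 ballots:
Singh vs Hoang: Hoang, 6–5.
Singh vs Chen: Singh, 8–3.
Singh vs Rivera: Singh wins 9–2.
Hoang vs Chen: Hoang, 6–5.
Hoang vs Rivera: Hoang, 7–4.
Chen vs Rivera: Rivera wins 10–1.
Only Hoang has no losses; Hoang is the Condorcet winner.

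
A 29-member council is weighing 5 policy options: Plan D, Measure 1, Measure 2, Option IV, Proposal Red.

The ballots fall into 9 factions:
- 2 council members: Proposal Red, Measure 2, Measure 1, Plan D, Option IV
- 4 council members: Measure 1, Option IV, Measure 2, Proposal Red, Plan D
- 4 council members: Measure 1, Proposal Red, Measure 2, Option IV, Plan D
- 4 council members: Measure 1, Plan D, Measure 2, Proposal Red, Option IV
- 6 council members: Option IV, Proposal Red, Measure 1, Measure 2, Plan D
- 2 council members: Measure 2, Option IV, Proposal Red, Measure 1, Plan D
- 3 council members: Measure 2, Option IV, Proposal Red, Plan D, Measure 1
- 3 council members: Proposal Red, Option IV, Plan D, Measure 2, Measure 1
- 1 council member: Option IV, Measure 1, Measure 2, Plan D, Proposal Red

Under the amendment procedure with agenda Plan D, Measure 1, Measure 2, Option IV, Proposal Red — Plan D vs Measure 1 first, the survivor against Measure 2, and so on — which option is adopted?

Option IV

Round 1: Plan D vs Measure 1 — 6–23, Measure 1 advances.
Round 2: Measure 1 vs Measure 2 — 19–10, Measure 1 advances.
Round 3: Measure 1 vs Option IV — 14–15, Option IV advances.
Round 4: Option IV vs Proposal Red — 16–13, Option IV advances.
The agenda winner is Option IV.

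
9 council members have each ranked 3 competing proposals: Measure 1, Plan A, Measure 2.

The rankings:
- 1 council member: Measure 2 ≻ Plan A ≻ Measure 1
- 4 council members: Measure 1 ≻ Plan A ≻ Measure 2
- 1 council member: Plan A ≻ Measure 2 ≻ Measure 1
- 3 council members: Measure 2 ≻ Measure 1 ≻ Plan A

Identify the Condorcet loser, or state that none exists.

none

Head-to-head results (9 council members):
Measure 1 vs Plan A: Measure 1 wins 7–2.
Measure 1 vs Measure 2: 4 for Measure 1, 5 for Measure 2 — Measure 2 by 5–4.
Plan A–Measure 2: Plan A 5–4.
No option is winless: Measure 1 beats Plan A; Plan A beats Measure 2; Measure 2 beats Measure 1. There is no Condorcet loser.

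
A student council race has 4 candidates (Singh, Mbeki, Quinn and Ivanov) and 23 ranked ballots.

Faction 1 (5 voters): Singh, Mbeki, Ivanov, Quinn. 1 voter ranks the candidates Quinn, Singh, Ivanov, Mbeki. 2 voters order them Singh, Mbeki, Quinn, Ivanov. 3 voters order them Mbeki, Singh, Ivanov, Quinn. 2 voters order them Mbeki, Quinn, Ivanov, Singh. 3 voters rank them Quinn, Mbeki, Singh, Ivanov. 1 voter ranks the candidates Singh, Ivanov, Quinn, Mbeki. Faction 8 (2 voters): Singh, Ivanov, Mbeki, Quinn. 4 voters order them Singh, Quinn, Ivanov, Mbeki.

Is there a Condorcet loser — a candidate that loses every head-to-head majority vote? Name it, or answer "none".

Ivanov

Pairwise majorities:
Singh–Mbeki: Singh 15–8.
Singh vs Quinn: 17 to 6, Singh.
Singh vs Ivanov: 21 to 2, Singh.
Mbeki vs Quinn: Mbeki wins 14–9.
Mbeki vs Ivanov: Mbeki wins 15–8.
Quinn vs Ivanov: 12 to 11, Quinn.
Ivanov loses to every other candidate — it is the Condorcet loser.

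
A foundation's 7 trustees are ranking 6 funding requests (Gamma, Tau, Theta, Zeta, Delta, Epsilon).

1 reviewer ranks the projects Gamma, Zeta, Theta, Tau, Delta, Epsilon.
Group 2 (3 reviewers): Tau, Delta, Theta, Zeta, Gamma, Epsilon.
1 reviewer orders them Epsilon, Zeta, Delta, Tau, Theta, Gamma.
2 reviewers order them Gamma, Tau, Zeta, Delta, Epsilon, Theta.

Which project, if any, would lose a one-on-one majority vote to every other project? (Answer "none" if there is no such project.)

Epsilon

Head-to-head results (7 reviewers):
Gamma vs Tau: Gamma is ranked higher on 1+2 = 3 ballots, Tau on 4. Tau wins 4–3.
Gamma vs Theta: 3 to 4, Theta.
Gamma vs Zeta: Gamma is ranked higher on 1+2 = 3 ballots, Zeta on 4. Zeta wins 4–3.
Gamma vs Delta: 3 to 4, Delta.
Gamma vs Epsilon: Gamma is ranked higher on 1+3+2 = 6 ballots, Epsilon on 1. Gamma wins 6–1.
Tau–Theta: Tau 6–1.
Tau vs Zeta: Tau preferred on 3+2 = 5 ballots; Tau wins 5–2.
Tau vs Delta: Tau wins 6–1.
Tau vs Epsilon: Tau is ranked higher on 1+3+2 = 6 ballots, Epsilon on 1. Tau wins 6–1.
Theta vs Zeta: Theta preferred on 3 ballots; Zeta wins 4–3.
Theta–Delta: Delta 6–1.
Theta vs Epsilon: Theta, 4–3.
Zeta–Delta: Zeta 4–3.
Zeta–Epsilon: Zeta 6–1.
Delta vs Epsilon: Delta, 6–1.
Only Epsilon has no wins; Epsilon is the Condorcet loser.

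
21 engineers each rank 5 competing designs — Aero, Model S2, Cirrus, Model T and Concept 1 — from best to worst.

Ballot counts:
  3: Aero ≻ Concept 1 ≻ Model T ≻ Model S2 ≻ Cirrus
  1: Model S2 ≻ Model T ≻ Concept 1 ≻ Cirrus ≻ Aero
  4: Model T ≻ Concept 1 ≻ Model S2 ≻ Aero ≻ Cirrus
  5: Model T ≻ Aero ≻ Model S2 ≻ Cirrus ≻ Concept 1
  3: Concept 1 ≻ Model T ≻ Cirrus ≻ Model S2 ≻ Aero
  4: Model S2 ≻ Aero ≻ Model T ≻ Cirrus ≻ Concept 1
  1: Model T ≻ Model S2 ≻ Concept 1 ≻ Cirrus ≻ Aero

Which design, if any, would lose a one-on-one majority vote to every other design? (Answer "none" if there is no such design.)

Cirrus

Pairwise majorities:
Aero vs Model S2: Model S2, 13–8.
Aero vs Cirrus: 16 to 5, Aero.
Aero vs Model T: Aero is ranked higher on 3+4 = 7 ballots, Model T on 14. Model T wins 14–7.
Aero vs Concept 1: Aero, 12–9.
Model S2 vs Cirrus: Model S2 preferred on 3+1+4+5+4+1 = 18 ballots; Model S2 wins 18–3.
Model S2 vs Model T: Model S2 is ranked higher on 1+4 = 5 ballots, Model T on 16. Model T wins 16–5.
Model S2 vs Concept 1: Model S2 is ranked higher on 1+5+4+1 = 11 ballots, Concept 1 on 10. Model S2 wins 11–10.
Cirrus–Model T: Model T 21–0.
Cirrus–Concept 1: Concept 1 12–9.
Model T vs Concept 1: Model T is ranked higher on 1+4+5+4+1 = 15 ballots, Concept 1 on 6. Model T wins 15–6.
Cirrus is beaten in every head-to-head and is the Condorcet loser.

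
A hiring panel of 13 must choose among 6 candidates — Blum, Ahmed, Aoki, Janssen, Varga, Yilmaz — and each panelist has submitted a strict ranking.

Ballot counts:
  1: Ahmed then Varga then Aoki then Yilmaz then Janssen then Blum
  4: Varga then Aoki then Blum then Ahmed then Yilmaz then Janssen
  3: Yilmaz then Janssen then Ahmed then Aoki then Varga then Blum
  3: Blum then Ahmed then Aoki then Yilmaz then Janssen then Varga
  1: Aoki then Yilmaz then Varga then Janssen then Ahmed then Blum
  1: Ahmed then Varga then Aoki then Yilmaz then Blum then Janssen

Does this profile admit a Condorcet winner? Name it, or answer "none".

none

Check each pair by majority over 13 ballots:
Blum vs Ahmed: 4+3 = 7 for Blum, 6 for Ahmed — Blum by 7–6.
Blum–Aoki: Aoki 10–3.
Blum vs Janssen: Blum wins 8–5.
Blum vs Varga: 3 to 10, Varga.
Blum vs Yilmaz: Blum, 7–6.
Ahmed vs Aoki: Ahmed preferred on 1+3+3+1 = 8 ballots; Ahmed wins 8–5.
Ahmed vs Janssen: 1+4+3+1 = 9 for Ahmed, 4 for Janssen — Ahmed by 9–4.
Ahmed vs Varga: Ahmed is ranked higher on 1+3+3+1 = 8 ballots, Varga on 5. Ahmed wins 8–5.
Ahmed vs Yilmaz: Ahmed preferred on 1+4+3+1 = 9 ballots; Ahmed wins 9–4.
Aoki vs Janssen: Aoki is ranked higher on 1+4+3+1+1 = 10 ballots, Janssen on 3. Aoki wins 10–3.
Aoki vs Varga: Aoki is ranked higher on 3+3+1 = 7 ballots, Varga on 6. Aoki wins 7–6.
Aoki vs Yilmaz: 10 to 3, Aoki.
Janssen vs Varga: 6 to 7, Varga.
Janssen vs Yilmaz: Yilmaz wins 13–0.
Varga–Yilmaz: Yilmaz 7–6.
Every candidate loses at least once (Blum loses to Aoki; Ahmed loses to Blum; Aoki loses to Ahmed; Janssen loses to Blum; Varga loses to Ahmed; Yilmaz loses to Blum). The majority relation contains the cycle Blum beats Ahmed beats Aoki beats Blum, so there is no Condorcet winner.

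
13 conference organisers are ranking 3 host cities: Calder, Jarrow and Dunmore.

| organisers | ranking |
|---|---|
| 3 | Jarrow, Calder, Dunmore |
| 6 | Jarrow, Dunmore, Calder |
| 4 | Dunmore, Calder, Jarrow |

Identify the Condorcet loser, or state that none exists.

Head-to-head results (13 organisers):
Calder vs Jarrow: Calder is ranked higher on 4 ballots, Jarrow on 9. Jarrow wins 9–4.
Calder vs Dunmore: Dunmore wins 10–3.
Jarrow vs Dunmore: Jarrow wins 9–4.
Only Calder has no wins; Calder is the Condorcet loser.

Calder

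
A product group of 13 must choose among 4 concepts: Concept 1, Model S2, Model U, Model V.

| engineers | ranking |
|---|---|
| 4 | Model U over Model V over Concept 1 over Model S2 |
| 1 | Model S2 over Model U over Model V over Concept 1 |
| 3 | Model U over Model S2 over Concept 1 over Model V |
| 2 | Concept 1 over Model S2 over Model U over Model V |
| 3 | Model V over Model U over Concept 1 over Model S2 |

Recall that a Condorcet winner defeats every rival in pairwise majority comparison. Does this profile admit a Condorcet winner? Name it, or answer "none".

Head-to-head results (13 engineers):
Concept 1 vs Model S2: Concept 1 is ranked higher on 4+2+3 = 9 ballots, Model S2 on 4. Concept 1 wins 9–4.
Concept 1 vs Model U: Concept 1 is ranked higher on 2 ballots, Model U on 11. Model U wins 11–2.
Concept 1 vs Model V: Concept 1 preferred on 3+2 = 5 ballots; Model V wins 8–5.
Model S2 vs Model U: Model S2 is ranked higher on 1+2 = 3 ballots, Model U on 10. Model U wins 10–3.
Model S2 vs Model V: Model S2 preferred on 1+3+2 = 6 ballots; Model V wins 7–6.
Model U vs Model V: 4+1+3+2 = 10 for Model U, 3 for Model V — Model U by 10–3.
Model U wins every pairwise contest, so Model U is the Condorcet winner.

Model U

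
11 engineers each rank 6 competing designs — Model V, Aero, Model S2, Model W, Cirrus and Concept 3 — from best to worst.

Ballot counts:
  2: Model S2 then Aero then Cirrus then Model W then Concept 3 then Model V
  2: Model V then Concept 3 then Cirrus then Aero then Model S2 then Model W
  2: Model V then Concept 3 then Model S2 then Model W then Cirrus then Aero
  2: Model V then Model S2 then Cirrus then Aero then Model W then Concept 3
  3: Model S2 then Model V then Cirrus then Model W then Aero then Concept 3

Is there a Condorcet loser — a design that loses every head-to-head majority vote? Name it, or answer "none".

Concept 3

Head-to-head results (11 engineers):
Model V–Aero: Model V 9–2.
Model V vs Model S2: 2+2+2 = 6 for Model V, 5 for Model S2 — Model V by 6–5.
Model V–Model W: Model V 9–2.
Model V vs Cirrus: Model V, 9–2.
Model V vs Concept 3: Model V preferred on 2+2+2+3 = 9 ballots; Model V wins 9–2.
Aero–Model S2: Model S2 9–2.
Aero vs Model W: 2+2+2 = 6 for Aero, 5 for Model W — Aero by 6–5.
Aero vs Cirrus: 2 for Aero, 9 for Cirrus — Cirrus by 9–2.
Aero vs Concept 3: 2+2+3 = 7 for Aero, 4 for Concept 3 — Aero by 7–4.
Model S2–Model W: Model S2 11–0.
Model S2–Cirrus: Model S2 9–2.
Model S2 vs Concept 3: Model S2 preferred on 2+2+3 = 7 ballots; Model S2 wins 7–4.
Model W vs Cirrus: Cirrus, 9–2.
Model W–Concept 3: Model W 7–4.
Cirrus vs Concept 3: Cirrus, 7–4.
Concept 3 is beaten in every head-to-head and is the Condorcet loser.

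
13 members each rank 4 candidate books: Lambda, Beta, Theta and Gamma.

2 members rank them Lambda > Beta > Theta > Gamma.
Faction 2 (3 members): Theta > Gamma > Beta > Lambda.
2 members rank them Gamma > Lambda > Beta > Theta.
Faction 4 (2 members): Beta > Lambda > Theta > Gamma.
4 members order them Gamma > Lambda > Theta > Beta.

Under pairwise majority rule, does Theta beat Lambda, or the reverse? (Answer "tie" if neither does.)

Lambda

Ballots ranking Theta above Lambda: 3.
Ballots ranking Lambda above Theta: 13 − 3 = 10.
Lambda wins the head-to-head 10–3.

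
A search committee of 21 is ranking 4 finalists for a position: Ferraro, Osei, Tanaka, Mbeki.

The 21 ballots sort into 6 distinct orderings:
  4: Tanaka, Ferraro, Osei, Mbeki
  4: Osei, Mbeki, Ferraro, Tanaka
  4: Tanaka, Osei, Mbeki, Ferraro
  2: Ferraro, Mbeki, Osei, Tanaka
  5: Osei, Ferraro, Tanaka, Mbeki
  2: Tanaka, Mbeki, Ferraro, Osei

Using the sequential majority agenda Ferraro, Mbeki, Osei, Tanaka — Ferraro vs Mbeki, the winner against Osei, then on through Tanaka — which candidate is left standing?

Round 1: Ferraro vs Mbeki — 11–10, Ferraro advances.
Round 2: Ferraro vs Osei — 8–13, Osei advances.
Round 3: Osei vs Tanaka — 11–10, Osei advances.
Osei survives the agenda.

Osei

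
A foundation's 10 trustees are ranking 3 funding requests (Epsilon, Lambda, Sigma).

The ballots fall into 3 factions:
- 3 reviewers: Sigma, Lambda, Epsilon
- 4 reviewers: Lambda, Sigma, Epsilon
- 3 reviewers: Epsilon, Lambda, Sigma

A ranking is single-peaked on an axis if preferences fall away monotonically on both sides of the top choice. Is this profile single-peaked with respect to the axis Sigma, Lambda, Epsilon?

Axis positions: Sigma=1, Lambda=2, Epsilon=3.
Faction 1 (peak Sigma at position 1): ranking walks positions 1-2-3, expanding outward from the peak — single-peaked.
Faction 2 (peak Lambda at position 2): ranking walks positions 2-1-3, expanding outward from the peak — single-peaked.
Faction 3 (peak Epsilon at position 3): ranking walks positions 3-2-1, expanding outward from the peak — single-peaked.
Every ranking is single-peaked on this axis.

yes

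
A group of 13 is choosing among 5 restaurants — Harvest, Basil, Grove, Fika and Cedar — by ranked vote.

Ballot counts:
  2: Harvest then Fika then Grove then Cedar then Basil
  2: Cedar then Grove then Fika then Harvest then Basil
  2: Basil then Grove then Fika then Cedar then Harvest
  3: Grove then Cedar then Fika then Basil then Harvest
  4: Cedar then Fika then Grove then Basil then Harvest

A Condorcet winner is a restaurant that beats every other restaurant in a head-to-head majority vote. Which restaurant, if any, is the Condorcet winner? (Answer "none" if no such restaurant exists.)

Pairwise majorities:
Harvest vs Basil: Basil wins 9–4.
Harvest vs Grove: Grove, 11–2.
Harvest–Fika: Fika 11–2.
Harvest vs Cedar: Cedar wins 11–2.
Basil–Grove: Grove 11–2.
Basil vs Fika: Fika, 11–2.
Basil–Cedar: Cedar 11–2.
Grove vs Fika: Grove, 7–6.
Grove–Cedar: Grove 7–6.
Fika vs Cedar: Cedar wins 9–4.
Grove wins every pairwise contest, so Grove is the Condorcet winner.

Grove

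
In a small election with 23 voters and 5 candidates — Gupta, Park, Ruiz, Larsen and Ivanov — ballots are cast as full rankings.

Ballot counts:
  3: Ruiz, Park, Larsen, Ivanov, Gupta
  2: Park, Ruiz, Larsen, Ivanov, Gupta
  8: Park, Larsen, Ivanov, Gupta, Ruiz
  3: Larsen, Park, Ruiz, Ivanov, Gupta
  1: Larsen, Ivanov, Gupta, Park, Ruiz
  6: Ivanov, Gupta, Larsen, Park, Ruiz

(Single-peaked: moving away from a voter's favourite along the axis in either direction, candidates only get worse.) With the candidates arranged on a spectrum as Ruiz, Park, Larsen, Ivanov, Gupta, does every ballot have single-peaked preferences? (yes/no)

yes

Axis positions: Ruiz=1, Park=2, Larsen=3, Ivanov=4, Gupta=5.
Ballot type 1 (peak Ruiz at position 1): ranking walks positions 1-2-3-4-5, expanding outward from the peak — single-peaked.
Ballot type 2 (peak Park at position 2): ranking walks positions 2-1-3-4-5, expanding outward from the peak — single-peaked.
Ballot type 3 (peak Park at position 2): ranking walks positions 2-3-4-5-1, expanding outward from the peak — single-peaked.
Ballot type 4 (peak Larsen at position 3): ranking walks positions 3-2-1-4-5, expanding outward from the peak — single-peaked.
Ballot type 5 (peak Larsen at position 3): ranking walks positions 3-4-5-2-1, expanding outward from the peak — single-peaked.
Ballot type 6 (peak Ivanov at position 4): ranking walks positions 4-5-3-2-1, expanding outward from the peak — single-peaked.
Every ranking is single-peaked on this axis.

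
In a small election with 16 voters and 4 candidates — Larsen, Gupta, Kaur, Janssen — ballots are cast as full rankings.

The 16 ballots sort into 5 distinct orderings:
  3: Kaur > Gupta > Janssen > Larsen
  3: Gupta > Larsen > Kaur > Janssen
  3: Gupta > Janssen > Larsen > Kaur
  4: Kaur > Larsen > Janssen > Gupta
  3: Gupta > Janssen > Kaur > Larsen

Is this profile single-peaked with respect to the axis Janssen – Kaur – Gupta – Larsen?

Axis positions: Janssen=1, Kaur=2, Gupta=3, Larsen=4.
Faction 1 (peak Kaur at position 2): ranking walks positions 2-3-1-4, expanding outward from the peak — single-peaked.
Faction 2 (peak Gupta at position 3): ranking walks positions 3-4-2-1, expanding outward from the peak — single-peaked.
Faction 3: ranking walks positions 3-1-4-2; Janssen is ranked above Kaur even though Kaur lies between Janssen and the peak Gupta on the axis — preferences dip and rise again. Not single-peaked.
Faction 4: ranking walks positions 2-4-1-3; Larsen is ranked above Gupta even though Gupta lies between Larsen and the peak Kaur on the axis — preferences dip and rise again. Not single-peaked.
Faction 5: ranking walks positions 3-1-2-4; Janssen is ranked above Kaur even though Kaur lies between Janssen and the peak Gupta on the axis — preferences dip and rise again. Not single-peaked.
Faction 3 violates single-peakedness, so the profile is not single-peaked on this axis.

no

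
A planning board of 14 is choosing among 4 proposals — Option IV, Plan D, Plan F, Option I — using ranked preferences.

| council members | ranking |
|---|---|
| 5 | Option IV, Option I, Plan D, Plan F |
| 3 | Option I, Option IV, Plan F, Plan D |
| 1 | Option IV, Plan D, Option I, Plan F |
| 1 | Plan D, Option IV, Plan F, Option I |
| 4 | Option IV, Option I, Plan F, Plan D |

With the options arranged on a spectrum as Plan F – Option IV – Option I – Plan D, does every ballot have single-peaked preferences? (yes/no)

no

Axis positions: Plan F=1, Option IV=2, Option I=3, Plan D=4.
Type 1 (peak Option IV at position 2): ranking walks positions 2-3-4-1, expanding outward from the peak — single-peaked.
Type 2 (peak Option I at position 3): ranking walks positions 3-2-1-4, expanding outward from the peak — single-peaked.
Type 3: ranking walks positions 2-4-3-1; Plan D is ranked above Option I even though Option I lies between Plan D and the peak Option IV on the axis — preferences dip and rise again. Not single-peaked.
Type 4: ranking walks positions 4-2-1-3; Option IV is ranked above Option I even though Option I lies between Option IV and the peak Plan D on the axis — preferences dip and rise again. Not single-peaked.
Type 5 (peak Option IV at position 2): ranking walks positions 2-3-1-4, expanding outward from the peak — single-peaked.
Type 3 violates single-peakedness, so the profile is not single-peaked on this axis.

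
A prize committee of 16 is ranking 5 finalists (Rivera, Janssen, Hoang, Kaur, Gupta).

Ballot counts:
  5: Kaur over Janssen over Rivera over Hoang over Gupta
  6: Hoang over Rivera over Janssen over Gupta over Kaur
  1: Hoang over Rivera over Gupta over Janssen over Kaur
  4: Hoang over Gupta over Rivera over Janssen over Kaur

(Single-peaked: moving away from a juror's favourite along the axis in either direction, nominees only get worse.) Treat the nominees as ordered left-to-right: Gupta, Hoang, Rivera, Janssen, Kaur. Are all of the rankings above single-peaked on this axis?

yes

Axis positions: Gupta=1, Hoang=2, Rivera=3, Janssen=4, Kaur=5.
Type 1 (peak Kaur at position 5): ranking walks positions 5-4-3-2-1, expanding outward from the peak — single-peaked.
Type 2 (peak Hoang at position 2): ranking walks positions 2-3-4-1-5, expanding outward from the peak — single-peaked.
Type 3 (peak Hoang at position 2): ranking walks positions 2-3-1-4-5, expanding outward from the peak — single-peaked.
Type 4 (peak Hoang at position 2): ranking walks positions 2-1-3-4-5, expanding outward from the peak — single-peaked.
Every ranking is single-peaked on this axis.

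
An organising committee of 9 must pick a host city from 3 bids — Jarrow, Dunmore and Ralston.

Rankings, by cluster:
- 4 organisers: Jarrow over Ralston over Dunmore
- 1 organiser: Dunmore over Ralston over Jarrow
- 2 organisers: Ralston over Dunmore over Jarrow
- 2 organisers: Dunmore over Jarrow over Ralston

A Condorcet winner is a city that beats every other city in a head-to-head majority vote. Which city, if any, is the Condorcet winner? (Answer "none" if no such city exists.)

Head-to-head results (9 organisers):
Jarrow vs Dunmore: Dunmore wins 5–4.
Jarrow vs Ralston: Jarrow wins 6–3.
Dunmore vs Ralston: Ralston wins 6–3.
Each city drops at least one matchup (Jarrow loses to Dunmore; Dunmore loses to Ralston; Ralston loses to Jarrow); the cycle Jarrow beats Ralston beats Dunmore beats Jarrow rules out a Condorcet winner.

none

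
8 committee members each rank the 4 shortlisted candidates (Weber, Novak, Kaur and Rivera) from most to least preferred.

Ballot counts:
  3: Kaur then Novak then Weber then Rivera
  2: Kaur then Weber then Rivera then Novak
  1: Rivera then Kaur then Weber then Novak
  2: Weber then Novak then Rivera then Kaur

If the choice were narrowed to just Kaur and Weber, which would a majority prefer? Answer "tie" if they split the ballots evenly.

Kaur

Ballots ranking Kaur above Weber: 3 + 2 + 1 = 6.
Ballots ranking Weber above Kaur: 8 − 6 = 2.
Kaur wins the head-to-head 6–2.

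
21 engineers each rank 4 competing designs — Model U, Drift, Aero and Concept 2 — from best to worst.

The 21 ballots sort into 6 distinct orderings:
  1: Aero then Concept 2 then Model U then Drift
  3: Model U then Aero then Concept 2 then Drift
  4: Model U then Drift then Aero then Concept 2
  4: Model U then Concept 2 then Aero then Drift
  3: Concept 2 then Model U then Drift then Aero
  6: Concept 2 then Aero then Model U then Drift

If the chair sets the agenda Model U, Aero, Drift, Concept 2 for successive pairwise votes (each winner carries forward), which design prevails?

Model U

Round 1: Model U vs Aero — 14–7, Model U advances.
Round 2: Model U vs Drift — 21–0, Model U advances.
Round 3: Model U vs Concept 2 — 11–10, Model U advances.
Model U survives the agenda.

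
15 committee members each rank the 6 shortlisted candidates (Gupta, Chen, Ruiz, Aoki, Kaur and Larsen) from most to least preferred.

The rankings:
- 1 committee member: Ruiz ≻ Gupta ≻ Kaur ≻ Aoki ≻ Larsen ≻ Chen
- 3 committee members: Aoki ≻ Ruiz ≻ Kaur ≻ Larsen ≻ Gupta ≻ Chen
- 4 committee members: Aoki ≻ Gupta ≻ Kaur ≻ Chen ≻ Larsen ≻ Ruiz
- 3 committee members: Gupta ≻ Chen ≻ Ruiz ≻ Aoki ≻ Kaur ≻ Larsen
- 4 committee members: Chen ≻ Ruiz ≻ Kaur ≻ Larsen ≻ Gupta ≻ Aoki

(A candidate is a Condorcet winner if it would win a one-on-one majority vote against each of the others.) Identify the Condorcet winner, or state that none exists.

none

Pairwise majorities:
Gupta–Chen: Gupta 11–4.
Gupta–Ruiz: Ruiz 8–7.
Gupta vs Aoki: Gupta, 8–7.
Gupta vs Kaur: Gupta wins 8–7.
Gupta vs Larsen: Gupta wins 8–7.
Chen vs Ruiz: Chen wins 11–4.
Chen vs Aoki: Aoki wins 8–7.
Chen vs Kaur: Kaur, 8–7.
Chen vs Larsen: Chen, 11–4.
Ruiz vs Aoki: Ruiz, 8–7.
Ruiz vs Kaur: Ruiz wins 11–4.
Ruiz vs Larsen: Ruiz wins 11–4.
Aoki–Kaur: Aoki 10–5.
Aoki vs Larsen: Aoki, 11–4.
Kaur vs Larsen: Kaur wins 15–0.
Each candidate drops at least one matchup (Gupta loses to Ruiz; Chen loses to Gupta; Ruiz loses to Chen; Aoki loses to Gupta; Kaur loses to Gupta; Larsen loses to Gupta); the cycle Gupta → Chen → Ruiz → Gupta rules out a Condorcet winner.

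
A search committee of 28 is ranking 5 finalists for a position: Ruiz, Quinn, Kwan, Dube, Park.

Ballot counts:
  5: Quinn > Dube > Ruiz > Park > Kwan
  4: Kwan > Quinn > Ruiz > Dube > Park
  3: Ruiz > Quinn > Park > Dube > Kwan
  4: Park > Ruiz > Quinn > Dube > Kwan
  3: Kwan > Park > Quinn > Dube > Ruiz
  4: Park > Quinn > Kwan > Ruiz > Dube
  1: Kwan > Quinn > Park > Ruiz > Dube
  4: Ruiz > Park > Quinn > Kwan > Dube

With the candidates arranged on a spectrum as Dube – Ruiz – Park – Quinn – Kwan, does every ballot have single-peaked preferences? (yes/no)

no

Axis positions: Dube=1, Ruiz=2, Park=3, Quinn=4, Kwan=5.
Faction 1: ranking walks positions 4-1-2-3-5; Dube is ranked above Park even though Park lies between Dube and the peak Quinn on the axis — preferences dip and rise again. Not single-peaked.
Faction 2: ranking walks positions 5-4-2-1-3; Ruiz is ranked above Park even though Park lies between Ruiz and the peak Kwan on the axis — preferences dip and rise again. Not single-peaked.
Faction 3: ranking walks positions 2-4-3-1-5; Quinn is ranked above Park even though Park lies between Quinn and the peak Ruiz on the axis — preferences dip and rise again. Not single-peaked.
Faction 4 (peak Park at position 3): ranking walks positions 3-2-4-1-5, expanding outward from the peak — single-peaked.
Faction 5: ranking walks positions 5-3-4-1-2; Park is ranked above Quinn even though Quinn lies between Park and the peak Kwan on the axis — preferences dip and rise again. Not single-peaked.
Faction 6 (peak Park at position 3): ranking walks positions 3-4-5-2-1, expanding outward from the peak — single-peaked.
Faction 7 (peak Kwan at position 5): ranking walks positions 5-4-3-2-1, expanding outward from the peak — single-peaked.
Faction 8 (peak Ruiz at position 2): ranking walks positions 2-3-4-5-1, expanding outward from the peak — single-peaked.
Faction 1 violates single-peakedness, so the profile is not single-peaked on this axis.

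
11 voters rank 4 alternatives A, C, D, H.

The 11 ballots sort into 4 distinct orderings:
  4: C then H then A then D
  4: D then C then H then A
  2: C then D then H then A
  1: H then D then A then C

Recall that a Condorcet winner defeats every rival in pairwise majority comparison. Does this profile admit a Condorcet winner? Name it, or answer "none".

C

Pairwise majorities:
A–C: C 10–1.
A vs D: D wins 7–4.
A vs H: H wins 11–0.
C–D: C 6–5.
C vs H: C wins 10–1.
D vs H: D wins 6–5.
C beats each of A, D, H — C is the Condorcet winner.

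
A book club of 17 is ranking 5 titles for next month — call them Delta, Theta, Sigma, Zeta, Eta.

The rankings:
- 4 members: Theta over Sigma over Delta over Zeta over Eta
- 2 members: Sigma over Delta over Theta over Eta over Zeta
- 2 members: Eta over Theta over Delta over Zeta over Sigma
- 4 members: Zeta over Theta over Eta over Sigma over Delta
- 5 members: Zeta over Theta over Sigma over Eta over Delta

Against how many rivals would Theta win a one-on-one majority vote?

3

Theta against each rival (17 members):
Theta vs Delta: 15 to 2, Theta.
Theta vs Sigma: Theta wins 15–2.
Theta vs Zeta: Zeta wins 9–8.
Theta vs Eta: Theta preferred on 4+2+4+5 = 15 ballots; Theta wins 15–2.
Theta beats Delta, Sigma, Eta; loses to Zeta — 3 pairwise wins.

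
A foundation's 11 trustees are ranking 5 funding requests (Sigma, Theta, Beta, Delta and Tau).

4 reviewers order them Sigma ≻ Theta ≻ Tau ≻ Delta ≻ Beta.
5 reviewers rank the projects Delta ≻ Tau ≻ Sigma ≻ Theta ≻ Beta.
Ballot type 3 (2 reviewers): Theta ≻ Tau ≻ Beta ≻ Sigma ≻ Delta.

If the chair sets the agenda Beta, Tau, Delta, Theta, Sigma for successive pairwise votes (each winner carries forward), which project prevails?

Round 1: Beta vs Tau — 0–11, Tau advances.
Round 2: Tau vs Delta — 6–5, Tau advances.
Round 3: Tau vs Theta — 5–6, Theta advances.
Round 4: Theta vs Sigma — 2–9, Sigma advances.
Sigma survives the agenda.

Sigma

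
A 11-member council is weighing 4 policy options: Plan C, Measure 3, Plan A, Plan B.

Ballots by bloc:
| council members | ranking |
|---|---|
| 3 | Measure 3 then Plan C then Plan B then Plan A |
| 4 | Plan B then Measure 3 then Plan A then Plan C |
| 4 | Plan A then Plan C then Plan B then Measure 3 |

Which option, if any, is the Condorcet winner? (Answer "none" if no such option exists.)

Pairwise majorities:
Plan C vs Measure 3: Measure 3 wins 7–4.
Plan C vs Plan A: Plan C is ranked higher on 3 ballots, Plan A on 8. Plan A wins 8–3.
Plan C vs Plan B: Plan C wins 7–4.
Measure 3 vs Plan A: Measure 3 preferred on 3+4 = 7 ballots; Measure 3 wins 7–4.
Measure 3–Plan B: Plan B 8–3.
Plan A vs Plan B: Plan B, 7–4.
Every option loses at least once (Plan C loses to Measure 3; Measure 3 loses to Plan B; Plan A loses to Measure 3; Plan B loses to Plan C). The majority relation contains the cycle Plan C > Plan B > Measure 3 > Plan C, so there is no Condorcet winner.

none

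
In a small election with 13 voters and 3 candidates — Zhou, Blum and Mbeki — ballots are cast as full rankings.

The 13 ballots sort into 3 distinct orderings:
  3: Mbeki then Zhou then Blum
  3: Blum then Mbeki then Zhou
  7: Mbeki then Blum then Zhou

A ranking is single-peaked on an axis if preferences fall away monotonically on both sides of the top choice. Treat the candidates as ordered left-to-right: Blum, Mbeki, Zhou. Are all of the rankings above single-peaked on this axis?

Axis positions: Blum=1, Mbeki=2, Zhou=3.
Bloc 1 (peak Mbeki at position 2): ranking walks positions 2-3-1, expanding outward from the peak — single-peaked.
Bloc 2 (peak Blum at position 1): ranking walks positions 1-2-3, expanding outward from the peak — single-peaked.
Bloc 3 (peak Mbeki at position 2): ranking walks positions 2-1-3, expanding outward from the peak — single-peaked.
Every ranking is single-peaked on this axis.

yes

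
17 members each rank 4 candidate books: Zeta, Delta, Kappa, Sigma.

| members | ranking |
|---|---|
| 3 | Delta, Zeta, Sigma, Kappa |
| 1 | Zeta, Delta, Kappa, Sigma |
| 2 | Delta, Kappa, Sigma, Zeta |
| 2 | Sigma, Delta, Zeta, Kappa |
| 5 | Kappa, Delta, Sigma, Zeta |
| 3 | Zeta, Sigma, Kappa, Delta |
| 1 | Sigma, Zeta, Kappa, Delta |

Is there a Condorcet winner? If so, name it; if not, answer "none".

none

Pairwise majorities:
Zeta vs Delta: Zeta preferred on 1+3+1 = 5 ballots; Delta wins 12–5.
Zeta vs Kappa: Zeta preferred on 3+1+2+3+1 = 10 ballots; Zeta wins 10–7.
Zeta vs Sigma: Zeta is ranked higher on 3+1+3 = 7 ballots, Sigma on 10. Sigma wins 10–7.
Delta vs Kappa: 3+1+2+2 = 8 for Delta, 9 for Kappa — Kappa by 9–8.
Delta vs Sigma: 3+1+2+5 = 11 for Delta, 6 for Sigma — Delta by 11–6.
Kappa vs Sigma: Kappa is ranked higher on 1+2+5 = 8 ballots, Sigma on 9. Sigma wins 9–8.
Each book drops at least one matchup (Zeta loses to Delta; Delta loses to Kappa; Kappa loses to Zeta; Sigma loses to Delta); the cycle Zeta beats Kappa beats Delta beats Zeta rules out a Condorcet winner.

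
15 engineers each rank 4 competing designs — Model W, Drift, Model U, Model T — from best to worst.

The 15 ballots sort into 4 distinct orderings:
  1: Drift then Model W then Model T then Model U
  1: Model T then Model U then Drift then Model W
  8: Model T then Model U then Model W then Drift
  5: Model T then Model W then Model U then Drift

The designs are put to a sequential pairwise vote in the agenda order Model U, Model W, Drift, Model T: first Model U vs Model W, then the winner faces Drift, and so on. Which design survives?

Model T

Round 1: Model U vs Model W — 9–6, Model U advances.
Round 2: Model U vs Drift — 14–1, Model U advances.
Round 3: Model U vs Model T — 0–15, Model T advances.
The agenda winner is Model T.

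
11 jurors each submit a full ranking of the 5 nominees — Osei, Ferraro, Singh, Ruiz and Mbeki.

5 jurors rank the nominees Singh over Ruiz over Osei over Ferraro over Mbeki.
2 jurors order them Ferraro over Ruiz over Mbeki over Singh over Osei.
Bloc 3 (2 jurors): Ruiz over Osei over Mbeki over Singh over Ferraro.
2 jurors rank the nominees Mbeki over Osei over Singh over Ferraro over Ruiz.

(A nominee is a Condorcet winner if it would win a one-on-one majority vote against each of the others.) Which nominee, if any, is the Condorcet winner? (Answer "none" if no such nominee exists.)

none

Head-to-head results (11 jurors):
Osei vs Ferraro: Osei, 9–2.
Osei vs Singh: Singh, 7–4.
Osei vs Ruiz: Ruiz wins 9–2.
Osei vs Mbeki: 5+2 = 7 for Osei, 4 for Mbeki — Osei by 7–4.
Ferraro vs Singh: Singh wins 9–2.
Ferraro vs Ruiz: Ruiz wins 7–4.
Ferraro vs Mbeki: Ferraro preferred on 5+2 = 7 ballots; Ferraro wins 7–4.
Singh vs Ruiz: 5+2 = 7 for Singh, 4 for Ruiz — Singh by 7–4.
Singh vs Mbeki: Singh is ranked higher on 5 ballots, Mbeki on 6. Mbeki wins 6–5.
Ruiz vs Mbeki: Ruiz preferred on 5+2+2 = 9 ballots; Ruiz wins 9–2.
No nominee is unbeaten: Osei loses to Singh; Ferraro loses to Osei; Singh loses to Mbeki; Ruiz loses to Singh; Mbeki loses to Osei. In particular Osei → Mbeki → Singh → Osei is a majority cycle — no Condorcet winner exists.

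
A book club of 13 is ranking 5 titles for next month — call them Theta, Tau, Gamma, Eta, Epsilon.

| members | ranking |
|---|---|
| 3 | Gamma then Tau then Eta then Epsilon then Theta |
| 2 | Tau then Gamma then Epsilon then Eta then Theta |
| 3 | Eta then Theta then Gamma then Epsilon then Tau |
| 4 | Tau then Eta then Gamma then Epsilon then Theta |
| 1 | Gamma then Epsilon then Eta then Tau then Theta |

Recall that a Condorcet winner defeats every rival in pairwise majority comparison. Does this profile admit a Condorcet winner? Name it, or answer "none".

none

Check each pair by majority over 13 ballots:
Theta vs Tau: Theta is ranked higher on 3 ballots, Tau on 10. Tau wins 10–3.
Theta vs Gamma: Theta is ranked higher on 3 ballots, Gamma on 10. Gamma wins 10–3.
Theta vs Eta: 0 to 13, Eta.
Theta vs Epsilon: Theta is ranked higher on 3 ballots, Epsilon on 10. Epsilon wins 10–3.
Tau vs Gamma: 6 to 7, Gamma.
Tau vs Eta: 9 to 4, Tau.
Tau vs Epsilon: Tau preferred on 3+2+4 = 9 ballots; Tau wins 9–4.
Gamma vs Eta: Gamma is ranked higher on 3+2+1 = 6 ballots, Eta on 7. Eta wins 7–6.
Gamma vs Epsilon: Gamma preferred on 3+2+3+4+1 = 13 ballots; Gamma wins 13–0.
Eta vs Epsilon: Eta is ranked higher on 3+3+4 = 10 ballots, Epsilon on 3. Eta wins 10–3.
Each book drops at least one matchup (Theta loses to Tau; Tau loses to Gamma; Gamma loses to Eta; Eta loses to Tau; Epsilon loses to Tau); the cycle Tau → Eta → Gamma → Tau rules out a Condorcet winner.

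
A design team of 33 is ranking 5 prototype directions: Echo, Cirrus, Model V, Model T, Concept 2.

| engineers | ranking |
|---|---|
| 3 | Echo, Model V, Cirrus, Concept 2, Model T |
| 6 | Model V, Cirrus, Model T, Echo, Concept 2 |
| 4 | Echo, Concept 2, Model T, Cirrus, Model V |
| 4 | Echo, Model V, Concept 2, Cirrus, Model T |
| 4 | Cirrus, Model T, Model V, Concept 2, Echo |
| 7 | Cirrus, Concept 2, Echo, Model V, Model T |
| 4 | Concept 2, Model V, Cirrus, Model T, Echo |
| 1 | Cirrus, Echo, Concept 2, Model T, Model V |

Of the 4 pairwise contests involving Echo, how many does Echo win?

3

Echo against each rival (33 engineers):
Echo vs Cirrus: Echo is ranked higher on 3+4+4 = 11 ballots, Cirrus on 22. Cirrus wins 22–11.
Echo vs Model V: Echo, 19–14.
Echo vs Model T: Echo wins 19–14.
Echo–Concept 2: Echo 18–15.
Echo beats Model V, Model T, Concept 2; loses to Cirrus — 3 pairwise wins.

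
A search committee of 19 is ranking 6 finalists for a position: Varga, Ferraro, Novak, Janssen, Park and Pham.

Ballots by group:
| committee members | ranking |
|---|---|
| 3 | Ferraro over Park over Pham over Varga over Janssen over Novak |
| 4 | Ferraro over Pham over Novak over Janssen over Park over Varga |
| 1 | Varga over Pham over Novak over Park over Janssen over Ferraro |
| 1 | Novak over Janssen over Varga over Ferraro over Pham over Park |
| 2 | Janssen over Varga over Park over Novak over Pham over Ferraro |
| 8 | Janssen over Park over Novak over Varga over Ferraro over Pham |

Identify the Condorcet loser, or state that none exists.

Pham

Head-to-head results (19 committee members):
Varga vs Ferraro: Varga wins 12–7.
Varga vs Novak: 6 to 13, Novak.
Varga vs Janssen: Varga preferred on 3+1 = 4 ballots; Janssen wins 15–4.
Varga vs Park: Park wins 15–4.
Varga vs Pham: Varga wins 12–7.
Ferraro–Novak: Novak 12–7.
Ferraro vs Janssen: Janssen wins 12–7.
Ferraro vs Park: Park, 11–8.
Ferraro vs Pham: Ferraro preferred on 3+4+1+8 = 16 ballots; Ferraro wins 16–3.
Novak vs Janssen: Janssen wins 13–6.
Novak vs Park: Novak is ranked higher on 4+1+1 = 6 ballots, Park on 13. Park wins 13–6.
Novak vs Pham: Novak wins 11–8.
Janssen–Park: Janssen 15–4.
Janssen vs Pham: 1+2+8 = 11 for Janssen, 8 for Pham — Janssen by 11–8.
Park vs Pham: Park is ranked higher on 3+2+8 = 13 ballots, Pham on 6. Park wins 13–6.
Pham loses to every other candidate — it is the Condorcet loser.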